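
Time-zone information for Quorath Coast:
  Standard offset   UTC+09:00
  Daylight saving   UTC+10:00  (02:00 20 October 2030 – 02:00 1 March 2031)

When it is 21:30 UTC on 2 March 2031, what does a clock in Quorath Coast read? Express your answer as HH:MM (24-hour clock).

At the standard offset (UTC+09:00), 21:30 UTC + 9h = 06:30 Quorath Coast standard time (rolling into the next day, 3 March 2031).
The standard-time date in Quorath Coast, 3 March 2031, does not fall between 20 October 2030 and 1 March 2031, so daylight saving is not in effect and Quorath Coast is at UTC+09:00.
21:30 UTC + 9h = 06:30 local (rolling into the next day, 3 March 2031).

06:30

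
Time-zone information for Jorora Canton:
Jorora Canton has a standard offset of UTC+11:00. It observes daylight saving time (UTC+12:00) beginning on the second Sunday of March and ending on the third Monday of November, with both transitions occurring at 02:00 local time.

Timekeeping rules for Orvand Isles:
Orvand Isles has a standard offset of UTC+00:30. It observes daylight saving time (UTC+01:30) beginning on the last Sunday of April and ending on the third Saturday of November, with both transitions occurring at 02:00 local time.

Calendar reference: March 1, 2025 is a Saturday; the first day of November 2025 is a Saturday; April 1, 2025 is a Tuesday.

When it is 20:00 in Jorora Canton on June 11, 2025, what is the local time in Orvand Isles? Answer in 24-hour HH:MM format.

09:30

1 March 2025 is a Saturday, so the first Sunday is March 2 and the second is March 9.
1 November 2025 is a Saturday, so the first Monday is November 3 and the third is November 17.
Daylight saving runs 9 March – 17 November; June 11, 2025 is inside that window, so Jorora Canton is at UTC+12:00.
20:00 Jorora Canton − 12h = 08:00 UTC.
1 April 2025 is a Tuesday, so Sundays fall on 6, 13, 20, 27; the last is April 27.
1 November 2025 is a Saturday, so the first Saturday is November 1 and the third is November 15.
At the standard offset (UTC+00:30), 08:00 UTC + 0h30m = 08:30 Orvand Isles standard time.
Daylight saving runs 27 April – 15 November; the standard-time date in Orvand Isles, June 11, 2025, is inside that window, so Orvand Isles is at UTC+01:30.
08:00 UTC + 1h30m = 09:30 Orvand Isles.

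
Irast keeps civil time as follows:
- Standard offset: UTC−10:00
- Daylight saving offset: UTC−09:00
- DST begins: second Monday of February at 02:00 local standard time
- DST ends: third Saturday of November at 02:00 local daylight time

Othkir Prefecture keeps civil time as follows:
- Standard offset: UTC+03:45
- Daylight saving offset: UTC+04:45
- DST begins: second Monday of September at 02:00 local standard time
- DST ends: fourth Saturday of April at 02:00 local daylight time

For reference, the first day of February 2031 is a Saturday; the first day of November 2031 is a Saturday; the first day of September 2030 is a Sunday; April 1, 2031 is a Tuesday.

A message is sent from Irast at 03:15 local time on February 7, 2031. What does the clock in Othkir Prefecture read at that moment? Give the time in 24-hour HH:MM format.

1 February 2031 is a Saturday, so the first Monday is February 3 and the second is February 10.
1 November 2031 is a Saturday, so the first Saturday is November 1 and the third is November 15.
February 7, 2031 is outside the daylight-saving period (10 February – 15 November), so Irast is on standard time, UTC−10:00.
03:15 Irast + 10h = 13:15 UTC.
1 September 2030 is a Sunday, so the first Monday is September 2 and the second is September 9.
1 April 2031 is a Tuesday, so the first Saturday is April 5 and the fourth is April 26.
At the standard offset (UTC+03:45), 13:15 UTC + 3h45m = 17:00 Othkir Prefecture standard time.
Daylight saving runs 9 September 2030 – 26 April 2031; the standard-time date in Othkir Prefecture, February 7, 2031, is inside that window, so Othkir Prefecture is at UTC+04:45.
13:15 UTC + 4h45m = 18:00 Othkir Prefecture.

18:00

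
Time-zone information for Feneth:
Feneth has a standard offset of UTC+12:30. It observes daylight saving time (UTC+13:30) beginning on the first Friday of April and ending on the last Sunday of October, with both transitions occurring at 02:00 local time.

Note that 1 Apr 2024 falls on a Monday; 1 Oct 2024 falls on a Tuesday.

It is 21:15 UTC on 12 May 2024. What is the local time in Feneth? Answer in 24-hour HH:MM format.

10:45

1 April 2024 is a Monday, so the first Friday is April 5.
1 October 2024 is a Tuesday, so Sundays fall on 6, 13, 20, 27; the last is October 27.
At the standard offset (UTC+12:30), 21:15 UTC + 12h30m = 09:45 Feneth standard time (rolling into the next day, 13 May 2024).
Daylight saving runs 5 April – 27 October; the standard-time date in Feneth, 13 May 2024, is inside that window, so Feneth is at UTC+13:30.
21:15 UTC + 13h30m = 10:45 local (rolling into the next day, 13 May 2024).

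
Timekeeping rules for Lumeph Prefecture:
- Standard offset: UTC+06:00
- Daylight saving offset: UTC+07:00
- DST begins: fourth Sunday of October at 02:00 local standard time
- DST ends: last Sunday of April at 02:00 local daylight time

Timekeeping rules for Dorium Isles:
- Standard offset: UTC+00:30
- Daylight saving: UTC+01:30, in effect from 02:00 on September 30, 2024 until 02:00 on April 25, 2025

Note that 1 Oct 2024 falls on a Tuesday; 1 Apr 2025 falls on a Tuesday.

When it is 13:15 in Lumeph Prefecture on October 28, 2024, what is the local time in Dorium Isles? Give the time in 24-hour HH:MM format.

07:45

1 October 2024 is a Tuesday, so the first Sunday is October 6 and the fourth is October 27.
1 April 2025 is a Tuesday, so Sundays fall on 6, 13, 20, 27; the last is April 27.
October 28, 2024 falls between 27 October 2024 and 27 April 2025, so daylight saving is in effect and Lumeph Prefecture is at UTC+07:00.
13:15 Lumeph Prefecture − 7h = 06:15 UTC.
At the standard offset (UTC+00:30), 06:15 UTC + 0h30m = 06:45 Dorium Isles standard time.
Daylight saving runs 30 September 2024 – 25 April 2025; the standard-time date in Dorium Isles, October 28, 2024, is inside that window, so Dorium Isles is at UTC+01:30.
06:15 UTC + 1h30m = 07:45 Dorium Isles.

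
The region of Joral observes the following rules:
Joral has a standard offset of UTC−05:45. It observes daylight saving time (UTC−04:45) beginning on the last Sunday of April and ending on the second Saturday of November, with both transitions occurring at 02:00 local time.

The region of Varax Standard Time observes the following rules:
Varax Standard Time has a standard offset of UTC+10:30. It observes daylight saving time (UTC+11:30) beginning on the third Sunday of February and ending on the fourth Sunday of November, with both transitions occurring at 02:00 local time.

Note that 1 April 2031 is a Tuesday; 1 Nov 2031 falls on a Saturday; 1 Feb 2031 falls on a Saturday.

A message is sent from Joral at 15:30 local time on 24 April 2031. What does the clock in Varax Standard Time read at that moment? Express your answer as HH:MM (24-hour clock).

08:45

1 April 2031 is a Tuesday, so Sundays fall on 6, 13, 20, 27; the last is April 27.
1 November 2031 is a Saturday, so the first Saturday is November 1 and the second is November 8.
Daylight saving runs 27 April – 8 November; 24 April 2031 is outside that window, so Joral is on standard time at UTC−05:45.
15:30 Joral + 5h45m = 21:15 UTC.
1 February 2031 is a Saturday, so the first Sunday is February 2 and the third is February 16.
1 November 2031 is a Saturday, so the first Sunday is November 2 and the fourth is November 23.
At the standard offset (UTC+10:30), 21:15 UTC + 10h30m = 07:45 Varax Standard Time standard time (rolling into the next day, 25 April 2031).
The standard-time date in Varax Standard Time, 25 April 2031, falls between 16 February and 23 November, so daylight saving is in effect and Varax Standard Time is at UTC+11:30.
21:15 UTC + 11h30m = 08:45 Varax Standard Time (rolling into the next day, 25 April 2031).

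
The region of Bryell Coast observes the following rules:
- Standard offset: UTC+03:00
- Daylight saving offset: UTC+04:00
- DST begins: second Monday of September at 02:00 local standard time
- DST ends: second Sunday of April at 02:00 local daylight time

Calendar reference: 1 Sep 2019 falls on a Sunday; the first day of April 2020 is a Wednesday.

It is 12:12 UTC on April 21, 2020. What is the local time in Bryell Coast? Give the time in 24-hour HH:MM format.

15:12

1 September 2019 is a Sunday, so the first Monday is September 2 and the second is September 9.
1 April 2020 is a Wednesday, so the first Sunday is April 5 and the second is April 12.
At the standard offset (UTC+03:00), 12:12 UTC + 3h = 15:12 Bryell Coast standard time.
The standard-time date in Bryell Coast, April 21, 2020, does not fall between 9 September 2019 and 12 April 2020, so daylight saving is not in effect and Bryell Coast is at UTC+03:00.
12:12 UTC + 3h = 15:12 local.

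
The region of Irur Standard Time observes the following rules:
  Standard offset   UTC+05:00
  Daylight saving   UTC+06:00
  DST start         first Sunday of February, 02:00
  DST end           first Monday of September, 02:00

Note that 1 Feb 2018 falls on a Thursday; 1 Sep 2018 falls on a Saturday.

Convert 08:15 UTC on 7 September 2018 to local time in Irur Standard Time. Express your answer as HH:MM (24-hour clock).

1 February 2018 is a Thursday, so the first Sunday is February 4.
1 September 2018 is a Saturday, so the first Monday is September 3.
At the standard offset (UTC+05:00), 08:15 UTC + 5h = 13:15 Irur Standard Time standard time.
The standard-time date in Irur Standard Time, 7 September 2018, does not fall between 4 February and 3 September, so daylight saving is not in effect and Irur Standard Time is at UTC+05:00.
08:15 UTC + 5h = 13:15 local.

13:15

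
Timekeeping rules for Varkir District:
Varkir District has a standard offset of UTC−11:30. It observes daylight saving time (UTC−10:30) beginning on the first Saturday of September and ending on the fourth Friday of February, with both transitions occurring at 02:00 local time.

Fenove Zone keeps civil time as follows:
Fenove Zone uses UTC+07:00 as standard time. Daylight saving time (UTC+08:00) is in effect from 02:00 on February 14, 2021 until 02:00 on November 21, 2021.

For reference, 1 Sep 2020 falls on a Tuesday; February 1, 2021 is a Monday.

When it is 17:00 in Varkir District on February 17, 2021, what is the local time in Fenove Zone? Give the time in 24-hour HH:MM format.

1 September 2020 is a Tuesday, so the first Saturday is September 5.
1 February 2021 is a Monday, so the first Friday is February 5 and the fourth is February 26.
Daylight saving runs 5 September 2020 – 26 February 2021; February 17, 2021 is inside that window, so Varkir District is at UTC−10:30.
17:00 Varkir District + 10h30m = 03:30 UTC (rolling into the next day, 18 February 2021).
At the standard offset (UTC+07:00), 03:30 UTC + 7h = 10:30 Fenove Zone standard time.
Daylight saving runs 14 February – 21 November; the standard-time date in Fenove Zone, February 18, 2021, is inside that window, so Fenove Zone is at UTC+08:00.
03:30 UTC + 8h = 11:30 Fenove Zone.

11:30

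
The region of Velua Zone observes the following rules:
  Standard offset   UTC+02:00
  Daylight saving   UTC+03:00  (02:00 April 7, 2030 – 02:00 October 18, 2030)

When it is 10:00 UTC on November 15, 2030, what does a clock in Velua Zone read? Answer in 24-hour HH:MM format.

12:00

At the standard offset (UTC+02:00), 10:00 UTC + 2h = 12:00 Velua Zone standard time.
The standard-time date in Velua Zone, November 15, 2030, does not fall between 7 April and 18 October, so daylight saving is not in effect and Velua Zone is at UTC+02:00.
10:00 UTC + 2h = 12:00 local.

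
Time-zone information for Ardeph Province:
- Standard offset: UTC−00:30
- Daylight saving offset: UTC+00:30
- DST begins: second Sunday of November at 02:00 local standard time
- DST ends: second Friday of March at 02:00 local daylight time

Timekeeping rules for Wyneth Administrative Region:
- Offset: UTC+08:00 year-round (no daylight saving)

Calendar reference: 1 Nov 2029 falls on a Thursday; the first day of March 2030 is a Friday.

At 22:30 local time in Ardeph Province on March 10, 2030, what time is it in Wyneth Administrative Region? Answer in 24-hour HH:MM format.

07:00

1 November 2029 is a Thursday, so the first Sunday is November 4 and the second is November 11.
1 March 2030 is a Friday, so the first Friday is March 1 and the second is March 8.
Daylight saving runs 11 November 2029 – 8 March 2030; March 10, 2030 is outside that window, so Ardeph Province is on standard time at UTC−00:30.
22:30 Ardeph Province + 0h30m = 23:00 UTC.
Wyneth Administrative Region stays on UTC+08:00 all year.
23:00 UTC + 8h = 07:00 Wyneth Administrative Region (rolling into the next day, 11 March 2030).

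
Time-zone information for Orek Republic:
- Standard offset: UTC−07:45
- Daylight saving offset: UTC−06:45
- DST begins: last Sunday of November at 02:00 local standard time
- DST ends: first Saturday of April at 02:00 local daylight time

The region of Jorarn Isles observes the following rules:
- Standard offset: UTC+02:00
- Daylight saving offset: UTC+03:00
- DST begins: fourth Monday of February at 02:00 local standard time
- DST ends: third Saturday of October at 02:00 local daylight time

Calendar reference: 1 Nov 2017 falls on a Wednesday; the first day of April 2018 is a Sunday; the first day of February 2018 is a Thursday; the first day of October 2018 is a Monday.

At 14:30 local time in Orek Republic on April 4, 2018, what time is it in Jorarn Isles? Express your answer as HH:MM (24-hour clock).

00:15

1 November 2017 is a Wednesday, so Sundays fall on 5, 12, 19, 26; the last is November 26.
1 April 2018 is a Sunday, so the first Saturday is April 7.
April 4, 2018 falls between 26 November 2017 and 7 April 2018, so daylight saving is in effect and Orek Republic is at UTC−06:45.
14:30 Orek Republic + 6h45m = 21:15 UTC.
1 February 2018 is a Thursday, so the first Monday is February 5 and the fourth is February 26.
1 October 2018 is a Monday, so the first Saturday is October 6 and the third is October 20.
At the standard offset (UTC+02:00), 21:15 UTC + 2h = 23:15 Jorarn Isles standard time.
The standard-time date in Jorarn Isles, April 4, 2018, falls between 26 February and 20 October, so daylight saving is in effect and Jorarn Isles is at UTC+03:00.
21:15 UTC + 3h = 00:15 Jorarn Isles (rolling into the next day, 5 April 2018).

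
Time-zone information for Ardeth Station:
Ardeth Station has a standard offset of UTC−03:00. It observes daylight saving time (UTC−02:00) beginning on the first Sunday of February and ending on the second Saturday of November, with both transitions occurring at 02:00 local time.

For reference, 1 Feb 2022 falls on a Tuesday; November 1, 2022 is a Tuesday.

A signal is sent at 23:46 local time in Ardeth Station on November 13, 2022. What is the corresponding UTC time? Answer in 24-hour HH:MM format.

02:46

1 February 2022 is a Tuesday, so the first Sunday is February 6.
1 November 2022 is a Tuesday, so the first Saturday is November 5 and the second is November 12.
November 13, 2022 does not fall between 6 February and 12 November, so daylight saving is not in effect and Ardeth Station is at UTC−03:00.
23:46 local + 3h = 02:46 UTC (rolling into the next day, 14 November 2022).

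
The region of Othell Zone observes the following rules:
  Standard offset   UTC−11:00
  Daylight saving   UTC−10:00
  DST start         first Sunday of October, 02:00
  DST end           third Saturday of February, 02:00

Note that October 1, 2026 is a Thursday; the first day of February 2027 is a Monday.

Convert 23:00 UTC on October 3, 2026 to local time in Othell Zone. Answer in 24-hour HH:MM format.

12:00

1 October 2026 is a Thursday, so the first Sunday is October 4.
1 February 2027 is a Monday, so the first Saturday is February 6 and the third is February 20.
At the standard offset (UTC−11:00), 23:00 UTC − 11h = 12:00 Othell Zone standard time.
Daylight saving runs 4 October 2026 – 20 February 2027; the standard-time date in Othell Zone, October 3, 2026, is outside that window, so Othell Zone is on standard time at UTC−11:00.
23:00 UTC − 11h = 12:00 local.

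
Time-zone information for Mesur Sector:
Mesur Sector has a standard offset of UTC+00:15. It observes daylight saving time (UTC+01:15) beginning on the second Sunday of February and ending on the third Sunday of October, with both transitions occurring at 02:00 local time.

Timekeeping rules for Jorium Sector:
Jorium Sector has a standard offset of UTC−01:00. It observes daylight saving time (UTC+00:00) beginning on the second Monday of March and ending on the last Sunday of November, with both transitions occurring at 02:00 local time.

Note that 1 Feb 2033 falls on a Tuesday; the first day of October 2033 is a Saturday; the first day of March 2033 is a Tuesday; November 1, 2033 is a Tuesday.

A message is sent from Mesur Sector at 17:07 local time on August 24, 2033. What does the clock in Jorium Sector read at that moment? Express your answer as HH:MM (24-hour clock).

15:52

1 February 2033 is a Tuesday, so the first Sunday is February 6 and the second is February 13.
1 October 2033 is a Saturday, so the first Sunday is October 2 and the third is October 16.
Daylight saving runs 13 February – 16 October; August 24, 2033 is inside that window, so Mesur Sector is at UTC+01:15.
17:07 Mesur Sector − 1h15m = 15:52 UTC.
1 March 2033 is a Tuesday, so the first Monday is March 7 and the second is March 14.
1 November 2033 is a Tuesday, so Sundays fall on 6, 13, 20, 27; the last is November 27.
At the standard offset (UTC−01:00), 15:52 UTC − 1h = 14:52 Jorium Sector standard time.
The standard-time date in Jorium Sector, August 24, 2033, falls between 14 March and 27 November, so daylight saving is in effect and Jorium Sector is at UTC+00:00.
15:52 UTC + 0h = 15:52 Jorium Sector.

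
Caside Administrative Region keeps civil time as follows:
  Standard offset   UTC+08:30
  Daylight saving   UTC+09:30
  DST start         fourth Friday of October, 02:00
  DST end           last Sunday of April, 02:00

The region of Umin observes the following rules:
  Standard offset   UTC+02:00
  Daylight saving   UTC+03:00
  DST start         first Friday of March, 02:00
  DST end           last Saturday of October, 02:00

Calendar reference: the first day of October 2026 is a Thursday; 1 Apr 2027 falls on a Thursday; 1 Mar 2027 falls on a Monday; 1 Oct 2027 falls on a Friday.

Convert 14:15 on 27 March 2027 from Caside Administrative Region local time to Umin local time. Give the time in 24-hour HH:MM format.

1 October 2026 is a Thursday, so the first Friday is October 2 and the fourth is October 23.
1 April 2027 is a Thursday, so Sundays fall on 4, 11, 18, 25; the last is April 25.
Daylight saving runs 23 October 2026 – 25 April 2027; 27 March 2027 is inside that window, so Caside Administrative Region is at UTC+09:30.
14:15 Caside Administrative Region − 9h30m = 04:45 UTC.
1 March 2027 is a Monday, so the first Friday is March 5.
1 October 2027 is a Friday, so Saturdays fall on 2, 9, 16, 23, 30; the last is October 30.
At the standard offset (UTC+02:00), 04:45 UTC + 2h = 06:45 Umin standard time.
The standard-time date in Umin, 27 March 2027, lies within the daylight-saving period (5 March – 30 October), so Umin is on daylight time, UTC+03:00.
04:45 UTC + 3h = 07:45 Umin.

07:45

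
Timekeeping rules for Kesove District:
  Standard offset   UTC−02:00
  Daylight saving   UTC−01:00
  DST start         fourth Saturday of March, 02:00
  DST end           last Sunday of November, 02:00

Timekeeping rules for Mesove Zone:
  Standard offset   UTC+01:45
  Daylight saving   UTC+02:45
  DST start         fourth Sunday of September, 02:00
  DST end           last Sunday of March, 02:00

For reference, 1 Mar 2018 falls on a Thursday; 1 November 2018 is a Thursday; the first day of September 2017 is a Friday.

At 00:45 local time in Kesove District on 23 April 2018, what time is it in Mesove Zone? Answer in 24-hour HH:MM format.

1 March 2018 is a Thursday, so the first Saturday is March 3 and the fourth is March 24.
1 November 2018 is a Thursday, so Sundays fall on 4, 11, 18, 25; the last is November 25.
Daylight saving runs 24 March – 25 November; 23 April 2018 is inside that window, so Kesove District is at UTC−01:00.
00:45 Kesove District + 1h = 01:45 UTC.
1 September 2017 is a Friday, so the first Sunday is September 3 and the fourth is September 24.
1 March 2018 is a Thursday, so Sundays fall on 4, 11, 18, 25; the last is March 25.
At the standard offset (UTC+01:45), 01:45 UTC + 1h45m = 03:30 Mesove Zone standard time.
The standard-time date in Mesove Zone, 23 April 2018, does not fall between 24 September 2017 and 25 March 2018, so daylight saving is not in effect and Mesove Zone is at UTC+01:45.
01:45 UTC + 1h45m = 03:30 Mesove Zone.

03:30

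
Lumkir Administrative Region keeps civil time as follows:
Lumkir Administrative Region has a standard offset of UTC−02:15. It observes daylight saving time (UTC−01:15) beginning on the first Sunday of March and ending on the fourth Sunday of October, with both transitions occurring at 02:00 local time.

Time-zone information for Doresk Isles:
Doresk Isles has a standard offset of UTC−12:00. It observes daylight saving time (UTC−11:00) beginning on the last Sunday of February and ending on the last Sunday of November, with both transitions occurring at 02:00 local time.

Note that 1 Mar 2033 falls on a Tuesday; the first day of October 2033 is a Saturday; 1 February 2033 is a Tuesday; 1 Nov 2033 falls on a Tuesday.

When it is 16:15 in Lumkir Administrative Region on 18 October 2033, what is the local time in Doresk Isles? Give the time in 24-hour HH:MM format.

1 March 2033 is a Tuesday, so the first Sunday is March 6.
1 October 2033 is a Saturday, so the first Sunday is October 2 and the fourth is October 23.
18 October 2033 falls between 6 March and 23 October, so daylight saving is in effect and Lumkir Administrative Region is at UTC−01:15.
16:15 Lumkir Administrative Region + 1h15m = 17:30 UTC.
1 February 2033 is a Tuesday, so Sundays fall on 6, 13, 20, 27; the last is February 27.
1 November 2033 is a Tuesday, so Sundays fall on 6, 13, 20, 27; the last is November 27.
At the standard offset (UTC−12:00), 17:30 UTC − 12h = 05:30 Doresk Isles standard time.
The standard-time date in Doresk Isles, 18 October 2033, falls between 27 February and 27 November, so daylight saving is in effect and Doresk Isles is at UTC−11:00.
17:30 UTC − 11h = 06:30 Doresk Isles.

06:30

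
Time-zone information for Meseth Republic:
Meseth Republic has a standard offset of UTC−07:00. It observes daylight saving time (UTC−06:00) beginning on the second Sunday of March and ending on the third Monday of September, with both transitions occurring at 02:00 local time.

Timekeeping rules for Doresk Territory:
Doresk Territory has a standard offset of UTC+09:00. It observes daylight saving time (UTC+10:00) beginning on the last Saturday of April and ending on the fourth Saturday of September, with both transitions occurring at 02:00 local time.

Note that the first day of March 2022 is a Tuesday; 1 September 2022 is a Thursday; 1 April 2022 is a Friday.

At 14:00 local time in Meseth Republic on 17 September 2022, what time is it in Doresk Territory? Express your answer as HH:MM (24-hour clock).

1 March 2022 is a Tuesday, so the first Sunday is March 6 and the second is March 13.
1 September 2022 is a Thursday, so the first Monday is September 5 and the third is September 19.
17 September 2022 falls between 13 March and 19 September, so daylight saving is in effect and Meseth Republic is at UTC−06:00.
14:00 Meseth Republic + 6h = 20:00 UTC.
1 April 2022 is a Friday, so Saturdays fall on 2, 9, 16, 23, 30; the last is April 30.
1 September 2022 is a Thursday, so the first Saturday is September 3 and the fourth is September 24.
At the standard offset (UTC+09:00), 20:00 UTC + 9h = 05:00 Doresk Territory standard time (rolling into the next day, 18 September 2022).
The standard-time date in Doresk Territory, 18 September 2022, falls between 30 April and 24 September, so daylight saving is in effect and Doresk Territory is at UTC+10:00.
20:00 UTC + 10h = 06:00 Doresk Territory (rolling into the next day, 18 September 2022).

06:00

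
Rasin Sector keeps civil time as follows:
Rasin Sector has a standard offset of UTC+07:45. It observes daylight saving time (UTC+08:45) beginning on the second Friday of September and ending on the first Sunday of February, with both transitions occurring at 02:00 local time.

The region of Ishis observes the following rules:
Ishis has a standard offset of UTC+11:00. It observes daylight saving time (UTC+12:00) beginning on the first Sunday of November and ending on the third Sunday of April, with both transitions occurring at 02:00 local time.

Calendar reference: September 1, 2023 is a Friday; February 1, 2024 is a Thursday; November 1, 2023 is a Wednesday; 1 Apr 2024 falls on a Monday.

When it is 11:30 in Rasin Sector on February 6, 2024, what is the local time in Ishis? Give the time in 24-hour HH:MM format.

1 September 2023 is a Friday, so the first Friday is September 1 and the second is September 8.
1 February 2024 is a Thursday, so the first Sunday is February 4.
February 6, 2024 does not fall between 8 September 2023 and 4 February 2024, so daylight saving is not in effect and Rasin Sector is at UTC+07:45.
11:30 Rasin Sector − 7h45m = 03:45 UTC.
1 November 2023 is a Wednesday, so the first Sunday is November 5.
1 April 2024 is a Monday, so the first Sunday is April 7 and the third is April 21.
At the standard offset (UTC+11:00), 03:45 UTC + 11h = 14:45 Ishis standard time.
The standard-time date in Ishis, February 6, 2024, lies within the daylight-saving period (5 November 2023 – 21 April 2024), so Ishis is on daylight time, UTC+12:00.
03:45 UTC + 12h = 15:45 Ishis.

15:45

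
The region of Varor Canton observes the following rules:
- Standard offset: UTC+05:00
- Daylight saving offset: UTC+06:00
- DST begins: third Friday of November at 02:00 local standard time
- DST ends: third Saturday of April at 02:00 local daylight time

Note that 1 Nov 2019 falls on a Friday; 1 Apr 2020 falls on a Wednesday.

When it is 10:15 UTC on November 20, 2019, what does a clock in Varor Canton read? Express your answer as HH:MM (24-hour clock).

1 November 2019 is a Friday, so the first Friday is November 1 and the third is November 15.
1 April 2020 is a Wednesday, so the first Saturday is April 4 and the third is April 18.
At the standard offset (UTC+05:00), 10:15 UTC + 5h = 15:15 Varor Canton standard time.
The standard-time date in Varor Canton, November 20, 2019, lies within the daylight-saving period (15 November 2019 – 18 April 2020), so Varor Canton is on daylight time, UTC+06:00.
10:15 UTC + 6h = 16:15 local.

16:15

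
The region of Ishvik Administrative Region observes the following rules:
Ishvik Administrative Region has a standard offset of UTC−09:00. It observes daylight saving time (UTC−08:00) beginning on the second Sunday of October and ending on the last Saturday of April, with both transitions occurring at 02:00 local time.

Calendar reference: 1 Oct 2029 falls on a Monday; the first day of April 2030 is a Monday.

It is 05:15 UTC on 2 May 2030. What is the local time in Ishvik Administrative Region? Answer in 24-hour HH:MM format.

1 October 2029 is a Monday, so the first Sunday is October 7 and the second is October 14.
1 April 2030 is a Monday, so Saturdays fall on 6, 13, 20, 27; the last is April 27.
At the standard offset (UTC−09:00), 05:15 UTC − 9h = 20:15 Ishvik Administrative Region standard time (rolling into the previous day, 1 May 2030).
The standard-time date in Ishvik Administrative Region, 1 May 2030, does not fall between 14 October 2029 and 27 April 2030, so daylight saving is not in effect and Ishvik Administrative Region is at UTC−09:00.
05:15 UTC − 9h = 20:15 local (rolling into the previous day, 1 May 2030).

20:15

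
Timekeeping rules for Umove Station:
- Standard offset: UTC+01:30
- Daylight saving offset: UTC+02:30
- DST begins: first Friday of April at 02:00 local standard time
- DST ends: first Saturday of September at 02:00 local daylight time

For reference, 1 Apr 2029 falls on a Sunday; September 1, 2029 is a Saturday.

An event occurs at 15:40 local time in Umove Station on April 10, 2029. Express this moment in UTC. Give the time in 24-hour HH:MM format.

13:10

1 April 2029 is a Sunday, so the first Friday is April 6.
1 September 2029 is a Saturday, so the first Saturday is September 1.
April 10, 2029 falls between 6 April and 1 September, so daylight saving is in effect and Umove Station is at UTC+02:30.
15:40 local − 2h30m = 13:10 UTC.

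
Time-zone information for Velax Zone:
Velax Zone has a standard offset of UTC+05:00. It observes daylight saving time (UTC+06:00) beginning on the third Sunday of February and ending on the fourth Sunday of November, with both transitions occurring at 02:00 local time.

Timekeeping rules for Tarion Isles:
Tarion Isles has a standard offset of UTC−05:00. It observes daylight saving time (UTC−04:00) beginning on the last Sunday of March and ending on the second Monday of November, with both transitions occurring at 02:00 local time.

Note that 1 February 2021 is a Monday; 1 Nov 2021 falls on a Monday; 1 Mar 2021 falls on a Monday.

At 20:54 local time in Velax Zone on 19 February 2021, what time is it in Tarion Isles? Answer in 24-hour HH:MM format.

10:54

1 February 2021 is a Monday, so the first Sunday is February 7 and the third is February 21.
1 November 2021 is a Monday, so the first Sunday is November 7 and the fourth is November 28.
Daylight saving runs 21 February – 28 November; 19 February 2021 is outside that window, so Velax Zone is on standard time at UTC+05:00.
20:54 Velax Zone − 5h = 15:54 UTC.
1 March 2021 is a Monday, so Sundays fall on 7, 14, 21, 28; the last is March 28.
1 November 2021 is a Monday, so the first Monday is November 1 and the second is November 8.
At the standard offset (UTC−05:00), 15:54 UTC − 5h = 10:54 Tarion Isles standard time.
Daylight saving runs 28 March – 8 November; the standard-time date in Tarion Isles, 19 February 2021, is outside that window, so Tarion Isles is on standard time at UTC−05:00.
15:54 UTC − 5h = 10:54 Tarion Isles.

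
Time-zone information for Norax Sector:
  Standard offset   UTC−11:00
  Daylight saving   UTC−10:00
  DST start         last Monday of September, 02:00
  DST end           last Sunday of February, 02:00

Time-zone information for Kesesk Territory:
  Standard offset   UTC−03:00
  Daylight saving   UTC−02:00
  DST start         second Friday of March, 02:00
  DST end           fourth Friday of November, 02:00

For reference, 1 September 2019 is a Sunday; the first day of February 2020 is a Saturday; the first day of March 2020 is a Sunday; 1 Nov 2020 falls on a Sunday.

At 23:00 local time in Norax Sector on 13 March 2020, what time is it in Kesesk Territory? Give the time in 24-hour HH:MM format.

08:00

1 September 2019 is a Sunday, so Mondays fall on 2, 9, 16, 23, 30; the last is September 30.
1 February 2020 is a Saturday, so Sundays fall on 2, 9, 16, 23; the last is February 23.
13 March 2020 is outside the daylight-saving period (30 September 2019 – 23 February 2020), so Norax Sector is on standard time, UTC−11:00.
23:00 Norax Sector + 11h = 10:00 UTC (rolling into the next day, 14 March 2020).
1 March 2020 is a Sunday, so the first Friday is March 6 and the second is March 13.
1 November 2020 is a Sunday, so the first Friday is November 6 and the fourth is November 27.
At the standard offset (UTC−03:00), 10:00 UTC − 3h = 07:00 Kesesk Territory standard time.
The standard-time date in Kesesk Territory, 14 March 2020, falls between 13 March and 27 November, so daylight saving is in effect and Kesesk Territory is at UTC−02:00.
10:00 UTC − 2h = 08:00 Kesesk Territory.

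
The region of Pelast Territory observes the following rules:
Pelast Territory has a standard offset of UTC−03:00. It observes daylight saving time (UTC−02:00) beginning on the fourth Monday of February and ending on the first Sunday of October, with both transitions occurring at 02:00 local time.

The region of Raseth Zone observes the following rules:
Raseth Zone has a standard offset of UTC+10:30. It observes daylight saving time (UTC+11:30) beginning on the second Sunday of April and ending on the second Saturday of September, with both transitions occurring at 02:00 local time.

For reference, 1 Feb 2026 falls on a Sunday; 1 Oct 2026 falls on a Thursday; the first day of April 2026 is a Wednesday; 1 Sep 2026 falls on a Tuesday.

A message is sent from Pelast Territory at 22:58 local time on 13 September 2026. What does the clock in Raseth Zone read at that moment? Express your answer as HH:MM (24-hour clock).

11:28

1 February 2026 is a Sunday, so the first Monday is February 2 and the fourth is February 23.
1 October 2026 is a Thursday, so the first Sunday is October 4.
Daylight saving runs 23 February – 4 October; 13 September 2026 is inside that window, so Pelast Territory is at UTC−02:00.
22:58 Pelast Territory + 2h = 00:58 UTC (rolling into the next day, 14 September 2026).
1 April 2026 is a Wednesday, so the first Sunday is April 5 and the second is April 12.
1 September 2026 is a Tuesday, so the first Saturday is September 5 and the second is September 12.
At the standard offset (UTC+10:30), 00:58 UTC + 10h30m = 11:28 Raseth Zone standard time.
The standard-time date in Raseth Zone, 14 September 2026, does not fall between 12 April and 12 September, so daylight saving is not in effect and Raseth Zone is at UTC+10:30.
00:58 UTC + 10h30m = 11:28 Raseth Zone.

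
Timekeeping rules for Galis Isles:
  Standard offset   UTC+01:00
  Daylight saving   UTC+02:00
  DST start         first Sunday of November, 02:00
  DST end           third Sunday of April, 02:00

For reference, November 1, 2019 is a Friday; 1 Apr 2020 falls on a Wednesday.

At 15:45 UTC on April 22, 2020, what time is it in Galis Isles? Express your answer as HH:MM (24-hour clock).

1 November 2019 is a Friday, so the first Sunday is November 3.
1 April 2020 is a Wednesday, so the first Sunday is April 5 and the third is April 19.
At the standard offset (UTC+01:00), 15:45 UTC + 1h = 16:45 Galis Isles standard time.
Daylight saving runs 3 November 2019 – 19 April 2020; the standard-time date in Galis Isles, April 22, 2020, is outside that window, so Galis Isles is on standard time at UTC+01:00.
15:45 UTC + 1h = 16:45 local.

16:45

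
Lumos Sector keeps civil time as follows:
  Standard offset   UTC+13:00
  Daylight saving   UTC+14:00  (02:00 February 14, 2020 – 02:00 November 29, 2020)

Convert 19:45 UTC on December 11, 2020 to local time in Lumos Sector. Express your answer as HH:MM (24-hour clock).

08:45

At the standard offset (UTC+13:00), 19:45 UTC + 13h = 08:45 Lumos Sector standard time (rolling into the next day, 12 December 2020).
The standard-time date in Lumos Sector, December 12, 2020, is outside the daylight-saving period (14 February – 29 November), so Lumos Sector is on standard time, UTC+13:00.
19:45 UTC + 13h = 08:45 local (rolling into the next day, 12 December 2020).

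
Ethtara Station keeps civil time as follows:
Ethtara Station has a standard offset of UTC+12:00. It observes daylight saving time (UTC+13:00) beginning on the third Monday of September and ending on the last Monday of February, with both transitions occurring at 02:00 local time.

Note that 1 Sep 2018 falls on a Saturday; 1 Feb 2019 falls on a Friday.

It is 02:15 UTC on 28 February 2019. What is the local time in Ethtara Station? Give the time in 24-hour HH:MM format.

14:15

1 September 2018 is a Saturday, so the first Monday is September 3 and the third is September 17.
1 February 2019 is a Friday, so Mondays fall on 4, 11, 18, 25; the last is February 25.
At the standard offset (UTC+12:00), 02:15 UTC + 12h = 14:15 Ethtara Station standard time.
The standard-time date in Ethtara Station, 28 February 2019, is outside the daylight-saving period (17 September 2018 – 25 February 2019), so Ethtara Station is on standard time, UTC+12:00.
02:15 UTC + 12h = 14:15 local.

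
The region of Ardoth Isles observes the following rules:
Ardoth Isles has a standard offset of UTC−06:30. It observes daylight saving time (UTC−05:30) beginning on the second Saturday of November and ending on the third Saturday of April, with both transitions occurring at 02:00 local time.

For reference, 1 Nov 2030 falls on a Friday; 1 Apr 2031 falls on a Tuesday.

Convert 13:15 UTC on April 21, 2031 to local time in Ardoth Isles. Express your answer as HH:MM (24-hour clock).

06:45

1 November 2030 is a Friday, so the first Saturday is November 2 and the second is November 9.
1 April 2031 is a Tuesday, so the first Saturday is April 5 and the third is April 19.
At the standard offset (UTC−06:30), 13:15 UTC − 6h30m = 06:45 Ardoth Isles standard time.
The standard-time date in Ardoth Isles, April 21, 2031, is outside the daylight-saving period (9 November 2030 – 19 April 2031), so Ardoth Isles is on standard time, UTC−06:30.
13:15 UTC − 6h30m = 06:45 local.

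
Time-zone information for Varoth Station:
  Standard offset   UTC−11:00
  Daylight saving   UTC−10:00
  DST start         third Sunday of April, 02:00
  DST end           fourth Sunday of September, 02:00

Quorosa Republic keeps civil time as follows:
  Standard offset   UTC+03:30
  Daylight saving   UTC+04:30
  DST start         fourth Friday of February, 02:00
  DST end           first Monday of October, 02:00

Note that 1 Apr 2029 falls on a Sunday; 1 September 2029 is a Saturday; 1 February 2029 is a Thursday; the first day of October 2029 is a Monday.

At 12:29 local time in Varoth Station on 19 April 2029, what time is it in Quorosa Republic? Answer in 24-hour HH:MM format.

02:59

1 April 2029 is a Sunday, so the first Sunday is April 1 and the third is April 15.
1 September 2029 is a Saturday, so the first Sunday is September 2 and the fourth is September 23.
Daylight saving runs 15 April – 23 September; 19 April 2029 is inside that window, so Varoth Station is at UTC−10:00.
12:29 Varoth Station + 10h = 22:29 UTC.
1 February 2029 is a Thursday, so the first Friday is February 2 and the fourth is February 23.
1 October 2029 is a Monday, so the first Monday is October 1.
At the standard offset (UTC+03:30), 22:29 UTC + 3h30m = 01:59 Quorosa Republic standard time (rolling into the next day, 20 April 2029).
The standard-time date in Quorosa Republic, 20 April 2029, lies within the daylight-saving period (23 February – 1 October), so Quorosa Republic is on daylight time, UTC+04:30.
22:29 UTC + 4h30m = 02:59 Quorosa Republic (rolling into the next day, 20 April 2029).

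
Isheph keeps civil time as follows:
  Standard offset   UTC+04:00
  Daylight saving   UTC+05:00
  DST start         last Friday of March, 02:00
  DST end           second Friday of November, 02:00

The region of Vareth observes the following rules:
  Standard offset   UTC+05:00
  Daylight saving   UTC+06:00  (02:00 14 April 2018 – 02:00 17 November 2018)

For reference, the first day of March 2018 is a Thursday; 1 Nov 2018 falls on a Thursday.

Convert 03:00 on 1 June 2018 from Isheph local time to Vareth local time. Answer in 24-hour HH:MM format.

1 March 2018 is a Thursday, so Fridays fall on 2, 9, 16, 23, 30; the last is March 30.
1 November 2018 is a Thursday, so the first Friday is November 2 and the second is November 9.
Daylight saving runs 30 March – 9 November; 1 June 2018 is inside that window, so Isheph is at UTC+05:00.
03:00 Isheph − 5h = 22:00 UTC (rolling into the previous day, 31 May 2018).
At the standard offset (UTC+05:00), 22:00 UTC + 5h = 03:00 Vareth standard time (rolling into the next day, 1 June 2018).
Daylight saving runs 14 April – 17 November; the standard-time date in Vareth, 1 June 2018, is inside that window, so Vareth is at UTC+06:00.
22:00 UTC + 6h = 04:00 Vareth (rolling into the next day, 1 June 2018).

04:00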